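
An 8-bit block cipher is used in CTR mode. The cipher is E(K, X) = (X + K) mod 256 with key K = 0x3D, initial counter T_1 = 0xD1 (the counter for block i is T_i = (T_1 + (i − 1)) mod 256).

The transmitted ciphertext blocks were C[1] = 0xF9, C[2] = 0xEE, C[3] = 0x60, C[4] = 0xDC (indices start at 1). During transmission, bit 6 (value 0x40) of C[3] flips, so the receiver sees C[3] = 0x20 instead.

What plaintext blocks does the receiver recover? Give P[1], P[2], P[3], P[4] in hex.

CTR decryption: S_i = E(K, T_i) where T_i is the counter for block i; P_i = C_i ⊕ S_i.
Only C[3] changed, to 0x20. In CTR, a change in C_i flips the same bit in P_i only; the keystream is unaffected. Decrypting the received ciphertext:
P[1]: T = 0xD1, S = E(K, T) = 0x0E; 0xF9 ⊕ 0x0E = 0xF7.
P[2]: T = 0xD2, S = E(K, T) = 0x0F; 0xEE ⊕ 0x0F = 0xE1.
P[3]: T = 0xD3, S = E(K, T) = 0x10; 0x20 ⊕ 0x10 = 0x30.
P[4]: T = 0xD4, S = E(K, T) = 0x11; 0xDC ⊕ 0x11 = 0xCD.
Blocks that differ from the original plaintext: P[3].

P[1] = 0xF7, P[2] = 0xE1, P[3] = 0x30, P[4] = 0xCD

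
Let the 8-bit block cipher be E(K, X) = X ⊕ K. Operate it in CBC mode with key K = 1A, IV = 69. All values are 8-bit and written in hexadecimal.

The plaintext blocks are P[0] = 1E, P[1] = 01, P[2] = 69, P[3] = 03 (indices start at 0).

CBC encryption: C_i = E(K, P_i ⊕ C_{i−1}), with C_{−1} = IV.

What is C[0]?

C[0] = 6D

C[0]: P[0] ⊕ 69 = 77; E(K, 77) = 6D.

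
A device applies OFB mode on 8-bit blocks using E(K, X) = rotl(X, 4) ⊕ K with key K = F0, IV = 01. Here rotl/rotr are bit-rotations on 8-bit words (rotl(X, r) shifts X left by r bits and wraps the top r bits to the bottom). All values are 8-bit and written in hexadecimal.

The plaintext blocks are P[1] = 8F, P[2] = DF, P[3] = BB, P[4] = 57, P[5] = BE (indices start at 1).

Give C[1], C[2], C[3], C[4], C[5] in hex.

OFB encryption: S_i = E(K, S_{i−1}) with S_{0} = IV; C_i = P_i ⊕ S_i.
C[1]: S = E(K, 01) = E0; 8F ⊕ E0 = 6F.
C[2]: S = E(K, E0) = FE; DF ⊕ FE = 21.
C[3]: S = E(K, FE) = 1F; BB ⊕ 1F = A4.
C[4]: S = E(K, 1F) = 01; 57 ⊕ 01 = 56.
C[5]: S = E(K, 01) = E0; BE ⊕ E0 = 5E.

C[1] = 6F, C[2] = 21, C[3] = A4, C[4] = 56, C[5] = 5E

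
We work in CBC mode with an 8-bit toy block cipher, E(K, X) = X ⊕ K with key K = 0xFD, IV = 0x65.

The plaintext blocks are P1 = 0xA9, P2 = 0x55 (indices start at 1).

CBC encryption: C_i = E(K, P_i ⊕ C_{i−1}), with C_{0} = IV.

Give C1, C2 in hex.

C1: P1 ⊕ 0x65 = 0xCC; E(K, 0xCC) = 0x31.
C2: P2 ⊕ 0x31 = 0x64; E(K, 0x64) = 0x99.

C1 = 0x31, C2 = 0x99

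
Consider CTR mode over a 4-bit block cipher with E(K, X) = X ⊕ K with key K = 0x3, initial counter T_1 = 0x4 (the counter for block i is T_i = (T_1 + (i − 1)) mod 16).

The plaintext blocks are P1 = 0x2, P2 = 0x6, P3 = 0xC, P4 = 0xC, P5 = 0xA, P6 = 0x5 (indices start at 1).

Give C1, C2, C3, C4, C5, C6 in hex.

CTR encryption: S_i = E(K, T_i) where T_i is the counter for block i; C_i = P_i ⊕ S_i.
C1: T = 0x4, S = E(K, T) = 0x7; 0x2 ⊕ 0x7 = 0x5.
C2: T = 0x5, S = E(K, T) = 0x6; 0x6 ⊕ 0x6 = 0x0.
C3: T = 0x6, S = E(K, T) = 0x5; 0xC ⊕ 0x5 = 0x9.
C4: T = 0x7, S = E(K, T) = 0x4; 0xC ⊕ 0x4 = 0x8.
C5: T = 0x8, S = E(K, T) = 0xB; 0xA ⊕ 0xB = 0x1.
C6: T = 0x9, S = E(K, T) = 0xA; 0x5 ⊕ 0xA = 0xF.

C1 = 0x5, C2 = 0x0, C3 = 0x9, C4 = 0x8, C5 = 0x1, C6 = 0xF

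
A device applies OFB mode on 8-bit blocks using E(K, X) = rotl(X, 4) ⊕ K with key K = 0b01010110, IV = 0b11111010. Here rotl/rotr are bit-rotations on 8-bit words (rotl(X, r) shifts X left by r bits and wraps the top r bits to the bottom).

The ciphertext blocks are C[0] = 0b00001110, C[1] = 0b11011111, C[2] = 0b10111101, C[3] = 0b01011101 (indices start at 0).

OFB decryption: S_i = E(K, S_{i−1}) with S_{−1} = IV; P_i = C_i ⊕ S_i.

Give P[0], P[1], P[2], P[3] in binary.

P[0] = 0b11110111, P[1] = 0b00010110, P[2] = 0b01110111, P[3] = 0b10100111

P[0]: S = E(K, 0b11111010) = 0b11111001; 0b00001110 ⊕ 0b11111001 = 0b11110111.
P[1]: S = E(K, 0b11111001) = 0b11001001; 0b11011111 ⊕ 0b11001001 = 0b00010110.
P[2]: S = E(K, 0b11001001) = 0b11001010; 0b10111101 ⊕ 0b11001010 = 0b01110111.
P[3]: S = E(K, 0b11001010) = 0b11111010; 0b01011101 ⊕ 0b11111010 = 0b10100111.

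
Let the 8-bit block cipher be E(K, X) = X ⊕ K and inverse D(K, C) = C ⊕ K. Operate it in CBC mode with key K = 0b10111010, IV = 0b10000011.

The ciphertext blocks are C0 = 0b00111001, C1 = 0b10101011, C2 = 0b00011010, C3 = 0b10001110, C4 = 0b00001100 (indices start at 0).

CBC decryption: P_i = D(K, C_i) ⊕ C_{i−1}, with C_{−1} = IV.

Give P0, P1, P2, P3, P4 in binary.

P0 = 0b00000000, P1 = 0b00101000, P2 = 0b00001011, P3 = 0b00101110, P4 = 0b00111000

P0: D(K, 0b00111001) = 0b10000011; 0b10000011 ⊕ 0b10000011 = 0b00000000.
P1: D(K, 0b10101011) = 0b00010001; 0b00010001 ⊕ 0b00111001 = 0b00101000.
P2: D(K, 0b00011010) = 0b10100000; 0b10100000 ⊕ 0b10101011 = 0b00001011.
P3: D(K, 0b10001110) = 0b00110100; 0b00110100 ⊕ 0b00011010 = 0b00101110.
P4: D(K, 0b00001100) = 0b10110110; 0b10110110 ⊕ 0b10001110 = 0b00111000.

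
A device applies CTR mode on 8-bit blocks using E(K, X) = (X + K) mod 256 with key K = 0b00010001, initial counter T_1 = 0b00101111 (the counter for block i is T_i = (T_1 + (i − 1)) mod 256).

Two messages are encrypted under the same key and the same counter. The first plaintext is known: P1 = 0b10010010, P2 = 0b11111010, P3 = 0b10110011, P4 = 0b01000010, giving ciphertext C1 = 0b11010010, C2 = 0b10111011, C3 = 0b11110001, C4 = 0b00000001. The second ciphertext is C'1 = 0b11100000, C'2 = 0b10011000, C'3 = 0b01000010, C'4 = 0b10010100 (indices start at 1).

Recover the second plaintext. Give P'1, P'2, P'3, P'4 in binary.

P'1 = 0b10100000, P'2 = 0b11011001, P'3 = 0b00000000, P'4 = 0b11010111

In CTR with a reused counter, both messages share the same keystream S_i, so C_i ⊕ C'_i = P_i ⊕ P'_i and thus P'_i = P_i ⊕ C_i ⊕ C'_i.
P'1: 0b10010010 ⊕ 0b11010010 ⊕ 0b11100000 = 0b10100000.
P'2: 0b11111010 ⊕ 0b10111011 ⊕ 0b10011000 = 0b11011001.
P'3: 0b10110011 ⊕ 0b11110001 ⊕ 0b01000010 = 0b00000000.
P'4: 0b01000010 ⊕ 0b00000001 ⊕ 0b10010100 = 0b11010111.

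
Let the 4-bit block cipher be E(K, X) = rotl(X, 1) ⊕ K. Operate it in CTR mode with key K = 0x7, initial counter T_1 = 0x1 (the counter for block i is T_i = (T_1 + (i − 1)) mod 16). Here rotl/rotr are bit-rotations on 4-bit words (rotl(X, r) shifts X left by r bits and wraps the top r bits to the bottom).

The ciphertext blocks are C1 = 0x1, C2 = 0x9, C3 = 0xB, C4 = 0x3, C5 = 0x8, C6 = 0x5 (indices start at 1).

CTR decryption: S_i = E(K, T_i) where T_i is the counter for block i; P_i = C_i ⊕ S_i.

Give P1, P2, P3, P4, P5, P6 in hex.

P1 = 0x4, P2 = 0xA, P3 = 0xA, P4 = 0xC, P5 = 0x5, P6 = 0xE

P1: T = 0x1, S = E(K, T) = 0x5; 0x1 ⊕ 0x5 = 0x4.
P2: T = 0x2, S = E(K, T) = 0x3; 0x9 ⊕ 0x3 = 0xA.
P3: T = 0x3, S = E(K, T) = 0x1; 0xB ⊕ 0x1 = 0xA.
P4: T = 0x4, S = E(K, T) = 0xF; 0x3 ⊕ 0xF = 0xC.
P5: T = 0x5, S = E(K, T) = 0xD; 0x8 ⊕ 0xD = 0x5.
P6: T = 0x6, S = E(K, T) = 0xB; 0x5 ⊕ 0xB = 0xE.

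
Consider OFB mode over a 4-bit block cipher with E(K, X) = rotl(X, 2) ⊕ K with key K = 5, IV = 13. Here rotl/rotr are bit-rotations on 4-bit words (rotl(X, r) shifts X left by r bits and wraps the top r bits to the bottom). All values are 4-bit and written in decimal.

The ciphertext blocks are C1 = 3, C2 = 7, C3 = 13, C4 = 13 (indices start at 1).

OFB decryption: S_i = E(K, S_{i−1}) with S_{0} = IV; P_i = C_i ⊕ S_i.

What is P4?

P1: S = E(K, 13) = 2; 3 ⊕ 2 = 1.
P2: S = E(K, 2) = 13; 7 ⊕ 13 = 10.
P3: S = E(K, 13) = 2; 13 ⊕ 2 = 15.
P4: S = E(K, 2) = 13; 13 ⊕ 13 = 0.

P4 = 0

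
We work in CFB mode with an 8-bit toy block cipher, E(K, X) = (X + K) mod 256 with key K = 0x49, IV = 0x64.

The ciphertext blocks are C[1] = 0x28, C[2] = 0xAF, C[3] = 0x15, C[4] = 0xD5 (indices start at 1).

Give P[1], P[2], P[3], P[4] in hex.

CFB decryption: P_i = C_i ⊕ E(K, C_{i−1}), with C_{0} = IV.
P[1]: E(K, 0x64) = 0xAD; 0x28 ⊕ 0xAD = 0x85.
P[2]: E(K, 0x28) = 0x71; 0xAF ⊕ 0x71 = 0xDE.
P[3]: E(K, 0xAF) = 0xF8; 0x15 ⊕ 0xF8 = 0xED.
P[4]: E(K, 0x15) = 0x5E; 0xD5 ⊕ 0x5E = 0x8B.

P[1] = 0x85, P[2] = 0xDE, P[3] = 0xED, P[4] = 0x8B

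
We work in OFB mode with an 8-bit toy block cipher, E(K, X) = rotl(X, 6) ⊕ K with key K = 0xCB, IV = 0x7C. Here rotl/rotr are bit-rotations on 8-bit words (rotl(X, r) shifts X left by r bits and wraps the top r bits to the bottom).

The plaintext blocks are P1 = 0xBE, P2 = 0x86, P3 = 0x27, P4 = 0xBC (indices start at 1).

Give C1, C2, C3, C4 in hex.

OFB encryption: S_i = E(K, S_{i−1}) with S_{0} = IV; C_i = P_i ⊕ S_i.
C1: S = E(K, 0x7C) = 0xD4; 0xBE ⊕ 0xD4 = 0x6A.
C2: S = E(K, 0xD4) = 0xFE; 0x86 ⊕ 0xFE = 0x78.
C3: S = E(K, 0xFE) = 0x74; 0x27 ⊕ 0x74 = 0x53.
C4: S = E(K, 0x74) = 0xD6; 0xBC ⊕ 0xD6 = 0x6A.

C1 = 0x6A, C2 = 0x78, C3 = 0x53, C4 = 0x6A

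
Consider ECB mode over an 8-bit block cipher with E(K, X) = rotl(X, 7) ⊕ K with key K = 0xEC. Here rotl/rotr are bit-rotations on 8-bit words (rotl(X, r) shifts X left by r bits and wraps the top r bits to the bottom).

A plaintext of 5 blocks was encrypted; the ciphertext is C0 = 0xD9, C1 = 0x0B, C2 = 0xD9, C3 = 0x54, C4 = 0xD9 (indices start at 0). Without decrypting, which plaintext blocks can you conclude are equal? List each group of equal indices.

ECB encrypts each block independently with the same key, so equal ciphertext blocks imply equal plaintext blocks.
C0 = C2 = C4 = 0xD9, so P0 = P2 = P4.

P0 = P2 = P4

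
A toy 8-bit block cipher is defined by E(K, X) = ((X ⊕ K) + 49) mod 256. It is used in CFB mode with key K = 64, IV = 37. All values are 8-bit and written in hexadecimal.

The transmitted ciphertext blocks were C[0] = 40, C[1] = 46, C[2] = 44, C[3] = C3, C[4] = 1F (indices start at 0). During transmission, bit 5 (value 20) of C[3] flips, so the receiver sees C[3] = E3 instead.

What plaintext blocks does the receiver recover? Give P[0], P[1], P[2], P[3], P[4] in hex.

CFB decryption: P_i = C_i ⊕ E(K, C_{i−1}), with C_{−1} = IV.
Only C[3] changed, to E3. In CFB, a change in C_i flips the same bit in P_i and garbles P_{i+1}. Decrypting the received ciphertext:
P[0]: E(K, 37) = 9C; 40 ⊕ 9C = DC.
P[1]: E(K, 40) = 6D; 46 ⊕ 6D = 2B.
P[2]: E(K, 46) = 6B; 44 ⊕ 6B = 2F.
P[3]: E(K, 44) = 69; E3 ⊕ 69 = 8A.
P[4]: E(K, E3) = D0; 1F ⊕ D0 = CF.
Blocks that differ from the original plaintext: P[3], P[4].

P[0] = DC, P[1] = 2B, P[2] = 2F, P[3] = 8A, P[4] = CF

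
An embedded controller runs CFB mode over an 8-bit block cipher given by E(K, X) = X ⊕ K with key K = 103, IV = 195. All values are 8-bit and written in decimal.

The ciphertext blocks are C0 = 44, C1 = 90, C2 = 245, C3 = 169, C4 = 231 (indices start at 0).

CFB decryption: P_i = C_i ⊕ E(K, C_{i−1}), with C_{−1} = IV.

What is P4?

P4 = 41

P4: E(K, 169) = 206; 231 ⊕ 206 = 41.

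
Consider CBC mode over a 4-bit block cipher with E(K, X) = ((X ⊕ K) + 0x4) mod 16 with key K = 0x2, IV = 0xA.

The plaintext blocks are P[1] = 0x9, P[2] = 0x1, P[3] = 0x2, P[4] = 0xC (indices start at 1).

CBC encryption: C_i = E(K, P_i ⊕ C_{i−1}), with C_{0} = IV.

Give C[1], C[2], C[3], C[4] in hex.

C[1] = 0x5, C[2] = 0xA, C[3] = 0xE, C[4] = 0x4

C[1]: P[1] ⊕ 0xA = 0x3; E(K, 0x3) = 0x5.
C[2]: P[2] ⊕ 0x5 = 0x4; E(K, 0x4) = 0xA.
C[3]: P[3] ⊕ 0xA = 0x8; E(K, 0x8) = 0xE.
C[4]: P[4] ⊕ 0xE = 0x2; E(K, 0x2) = 0x4.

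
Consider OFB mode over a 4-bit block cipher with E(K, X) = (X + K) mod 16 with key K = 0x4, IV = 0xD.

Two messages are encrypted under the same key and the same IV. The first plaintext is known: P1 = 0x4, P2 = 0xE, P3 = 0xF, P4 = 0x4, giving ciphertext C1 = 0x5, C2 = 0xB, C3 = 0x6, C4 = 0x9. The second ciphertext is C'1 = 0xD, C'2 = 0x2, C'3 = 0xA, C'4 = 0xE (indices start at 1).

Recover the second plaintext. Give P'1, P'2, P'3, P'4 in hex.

P'1 = 0xC, P'2 = 0x7, P'3 = 0x3, P'4 = 0x3

In OFB with a reused IV, both messages share the same keystream S_i, so C_i ⊕ C'_i = P_i ⊕ P'_i and thus P'_i = P_i ⊕ C_i ⊕ C'_i.
P'1: 0x4 ⊕ 0x5 ⊕ 0xD = 0xC.
P'2: 0xE ⊕ 0xB ⊕ 0x2 = 0x7.
P'3: 0xF ⊕ 0x6 ⊕ 0xA = 0x3.
P'4: 0x4 ⊕ 0x9 ⊕ 0xE = 0x3.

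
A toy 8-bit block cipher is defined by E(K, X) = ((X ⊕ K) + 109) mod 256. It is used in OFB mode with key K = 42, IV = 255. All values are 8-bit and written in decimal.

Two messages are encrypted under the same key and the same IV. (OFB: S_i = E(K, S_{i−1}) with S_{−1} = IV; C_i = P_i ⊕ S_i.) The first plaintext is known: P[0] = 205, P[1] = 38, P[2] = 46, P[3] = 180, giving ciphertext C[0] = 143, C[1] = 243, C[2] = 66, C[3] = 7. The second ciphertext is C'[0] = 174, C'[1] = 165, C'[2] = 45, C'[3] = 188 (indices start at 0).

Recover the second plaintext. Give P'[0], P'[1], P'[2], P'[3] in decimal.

P'[0] = 236, P'[1] = 112, P'[2] = 65, P'[3] = 15

In OFB with a reused IV, both messages share the same keystream S_i, so C_i ⊕ C'_i = P_i ⊕ P'_i and thus P'_i = P_i ⊕ C_i ⊕ C'_i.
P'[0]: 205 ⊕ 143 ⊕ 174 = 236.
P'[1]: 38 ⊕ 243 ⊕ 165 = 112.
P'[2]: 46 ⊕ 66 ⊕ 45 = 65.
P'[3]: 180 ⊕ 7 ⊕ 188 = 15.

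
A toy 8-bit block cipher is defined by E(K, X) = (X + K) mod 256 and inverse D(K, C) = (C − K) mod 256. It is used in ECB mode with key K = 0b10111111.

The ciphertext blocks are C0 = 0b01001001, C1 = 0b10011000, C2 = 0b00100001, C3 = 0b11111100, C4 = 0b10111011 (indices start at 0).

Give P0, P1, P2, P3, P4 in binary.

P0 = 0b10001010, P1 = 0b11011001, P2 = 0b01100010, P3 = 0b00111101, P4 = 0b11111100

ECB decryption: P_i = D(K, C_i).
P0: D(K, 0b01001001) = 0b10001010.
P1: D(K, 0b10011000) = 0b11011001.
P2: D(K, 0b00100001) = 0b01100010.
P3: D(K, 0b11111100) = 0b00111101.
P4: D(K, 0b10111011) = 0b11111100.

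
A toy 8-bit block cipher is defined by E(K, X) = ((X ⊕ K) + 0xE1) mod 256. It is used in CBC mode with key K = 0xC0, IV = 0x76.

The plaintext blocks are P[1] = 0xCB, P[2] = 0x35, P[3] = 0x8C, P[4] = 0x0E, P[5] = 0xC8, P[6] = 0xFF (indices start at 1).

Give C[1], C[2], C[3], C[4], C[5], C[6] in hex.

C[1] = 0x5E, C[2] = 0x8C, C[3] = 0xA1, C[4] = 0x50, C[5] = 0x39, C[6] = 0xE7

CBC encryption: C_i = E(K, P_i ⊕ C_{i−1}), with C_{0} = IV.
C[1]: P[1] ⊕ 0x76 = 0xBD; E(K, 0xBD) = 0x5E.
C[2]: P[2] ⊕ 0x5E = 0x6B; E(K, 0x6B) = 0x8C.
C[3]: P[3] ⊕ 0x8C = 0x00; E(K, 0x00) = 0xA1.
C[4]: P[4] ⊕ 0xA1 = 0xAF; E(K, 0xAF) = 0x50.
C[5]: P[5] ⊕ 0x50 = 0x98; E(K, 0x98) = 0x39.
C[6]: P[6] ⊕ 0x39 = 0xC6; E(K, 0xC6) = 0xE7.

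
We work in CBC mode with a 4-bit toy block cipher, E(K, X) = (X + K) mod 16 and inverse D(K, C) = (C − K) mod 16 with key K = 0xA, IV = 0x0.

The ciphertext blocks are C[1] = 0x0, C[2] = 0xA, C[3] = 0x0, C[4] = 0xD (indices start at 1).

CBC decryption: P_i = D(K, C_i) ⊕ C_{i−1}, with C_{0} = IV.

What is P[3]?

P[3]: D(K, 0x0) = 0x6; 0x6 ⊕ 0xA = 0xC.

P[3] = 0xC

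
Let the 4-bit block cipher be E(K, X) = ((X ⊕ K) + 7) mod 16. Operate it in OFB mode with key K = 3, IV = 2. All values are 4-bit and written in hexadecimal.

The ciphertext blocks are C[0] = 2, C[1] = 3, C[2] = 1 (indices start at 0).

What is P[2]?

OFB decryption: S_i = E(K, S_{i−1}) with S_{−1} = IV; P_i = C_i ⊕ S_i.
P[0]: S = E(K, 2) = 8; 2 ⊕ 8 = A.
P[1]: S = E(K, 8) = 2; 3 ⊕ 2 = 1.
P[2]: S = E(K, 2) = 8; 1 ⊕ 8 = 9.

P[2] = 9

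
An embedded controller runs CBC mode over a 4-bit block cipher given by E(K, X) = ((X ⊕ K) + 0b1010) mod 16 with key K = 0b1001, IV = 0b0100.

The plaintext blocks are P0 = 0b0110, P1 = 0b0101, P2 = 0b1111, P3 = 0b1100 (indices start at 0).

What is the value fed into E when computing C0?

0b0010

CBC encryption: C_i = E(K, P_i ⊕ C_{i−1}), with C_{−1} = IV.
C0: P0 ⊕ 0b0100 = 0b0010; E(K, 0b0010) = 0b0101.
So the input to E for block 0 is 0b0010.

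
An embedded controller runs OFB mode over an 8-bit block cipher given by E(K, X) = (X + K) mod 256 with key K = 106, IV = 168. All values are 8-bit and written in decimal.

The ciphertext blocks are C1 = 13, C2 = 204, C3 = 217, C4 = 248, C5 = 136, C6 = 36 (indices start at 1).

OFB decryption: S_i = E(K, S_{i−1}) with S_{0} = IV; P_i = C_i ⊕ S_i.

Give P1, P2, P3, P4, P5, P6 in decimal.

P1: S = E(K, 168) = 18; 13 ⊕ 18 = 31.
P2: S = E(K, 18) = 124; 204 ⊕ 124 = 176.
P3: S = E(K, 124) = 230; 217 ⊕ 230 = 63.
P4: S = E(K, 230) = 80; 248 ⊕ 80 = 168.
P5: S = E(K, 80) = 186; 136 ⊕ 186 = 50.
P6: S = E(K, 186) = 36; 36 ⊕ 36 = 0.

P1 = 31, P2 = 176, P3 = 63, P4 = 168, P5 = 50, P6 = 0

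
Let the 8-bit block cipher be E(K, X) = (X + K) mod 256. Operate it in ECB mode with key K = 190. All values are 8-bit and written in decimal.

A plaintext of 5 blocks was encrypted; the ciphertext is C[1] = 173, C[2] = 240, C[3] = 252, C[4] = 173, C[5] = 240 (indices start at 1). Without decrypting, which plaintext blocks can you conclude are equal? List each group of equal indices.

ECB encrypts each block independently with the same key, so equal ciphertext blocks imply equal plaintext blocks.
C[1] = C[4] = 173, so P[1] = P[4].
C[2] = C[5] = 240, so P[2] = P[5].

P[1] = P[4]; P[2] = P[5]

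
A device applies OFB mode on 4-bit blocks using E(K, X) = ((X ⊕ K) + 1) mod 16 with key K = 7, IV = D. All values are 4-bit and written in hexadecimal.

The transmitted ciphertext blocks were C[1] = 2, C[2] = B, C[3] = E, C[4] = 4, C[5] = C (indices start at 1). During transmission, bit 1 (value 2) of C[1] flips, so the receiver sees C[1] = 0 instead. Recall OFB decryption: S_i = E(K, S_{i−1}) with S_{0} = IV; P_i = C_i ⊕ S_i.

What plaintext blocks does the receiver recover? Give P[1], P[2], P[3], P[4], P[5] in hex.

P[1] = B, P[2] = 6, P[3] = 5, P[4] = 9, P[5] = 7

Only C[1] changed, to 0. In OFB, a change in C_i flips the same bit in P_i only; the keystream is unaffected. Decrypting the received ciphertext:
P[1]: S = E(K, D) = B; 0 ⊕ B = B.
P[2]: S = E(K, B) = D; B ⊕ D = 6.
P[3]: S = E(K, D) = B; E ⊕ B = 5.
P[4]: S = E(K, B) = D; 4 ⊕ D = 9.
P[5]: S = E(K, D) = B; C ⊕ B = 7.
Blocks that differ from the original plaintext: P[1].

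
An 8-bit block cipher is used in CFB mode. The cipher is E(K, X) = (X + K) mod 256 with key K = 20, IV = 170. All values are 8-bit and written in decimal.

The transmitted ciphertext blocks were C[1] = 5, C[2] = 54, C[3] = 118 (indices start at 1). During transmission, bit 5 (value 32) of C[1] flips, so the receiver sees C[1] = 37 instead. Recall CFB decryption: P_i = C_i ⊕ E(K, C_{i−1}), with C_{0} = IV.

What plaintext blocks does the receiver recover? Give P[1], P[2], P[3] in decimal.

P[1] = 155, P[2] = 15, P[3] = 60

Only C[1] changed, to 37. In CFB, a change in C_i flips the same bit in P_i and garbles P_{i+1}. Decrypting the received ciphertext:
P[1]: E(K, 170) = 190; 37 ⊕ 190 = 155.
P[2]: E(K, 37) = 57; 54 ⊕ 57 = 15.
P[3]: E(K, 54) = 74; 118 ⊕ 74 = 60.
Blocks that differ from the original plaintext: P[1], P[2].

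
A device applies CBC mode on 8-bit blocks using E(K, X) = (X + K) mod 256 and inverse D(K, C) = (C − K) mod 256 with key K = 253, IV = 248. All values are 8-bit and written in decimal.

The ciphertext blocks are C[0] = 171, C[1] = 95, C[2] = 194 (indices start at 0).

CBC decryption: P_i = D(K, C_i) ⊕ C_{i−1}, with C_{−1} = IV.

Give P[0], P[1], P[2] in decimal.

P[0]: D(K, 171) = 174; 174 ⊕ 248 = 86.
P[1]: D(K, 95) = 98; 98 ⊕ 171 = 201.
P[2]: D(K, 194) = 197; 197 ⊕ 95 = 154.

P[0] = 86, P[1] = 201, P[2] = 154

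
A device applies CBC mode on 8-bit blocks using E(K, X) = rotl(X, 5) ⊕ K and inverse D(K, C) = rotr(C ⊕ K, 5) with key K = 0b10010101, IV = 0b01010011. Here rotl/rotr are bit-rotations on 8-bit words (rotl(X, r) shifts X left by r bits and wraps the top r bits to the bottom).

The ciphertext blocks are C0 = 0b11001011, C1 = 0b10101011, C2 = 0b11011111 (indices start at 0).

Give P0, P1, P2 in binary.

CBC decryption: P_i = D(K, C_i) ⊕ C_{i−1}, with C_{−1} = IV.
P0: D(K, 0b11001011) = 0b11110010; 0b11110010 ⊕ 0b01010011 = 0b10100001.
P1: D(K, 0b10101011) = 0b11110001; 0b11110001 ⊕ 0b11001011 = 0b00111010.
P2: D(K, 0b11011111) = 0b01010010; 0b01010010 ⊕ 0b10101011 = 0b11111001.

P0 = 0b10100001, P1 = 0b00111010, P2 = 0b11111001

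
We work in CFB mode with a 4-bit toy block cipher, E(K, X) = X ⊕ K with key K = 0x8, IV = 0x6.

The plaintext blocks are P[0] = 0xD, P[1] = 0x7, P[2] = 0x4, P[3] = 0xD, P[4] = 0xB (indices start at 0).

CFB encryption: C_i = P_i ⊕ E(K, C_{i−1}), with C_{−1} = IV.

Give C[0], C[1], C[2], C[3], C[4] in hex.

C[0] = 0x3, C[1] = 0xC, C[2] = 0x0, C[3] = 0x5, C[4] = 0x6

C[0]: E(K, 0x6) = 0xE; 0xD ⊕ 0xE = 0x3.
C[1]: E(K, 0x3) = 0xB; 0x7 ⊕ 0xB = 0xC.
C[2]: E(K, 0xC) = 0x4; 0x4 ⊕ 0x4 = 0x0.
C[3]: E(K, 0x0) = 0x8; 0xD ⊕ 0x8 = 0x5.
C[4]: E(K, 0x5) = 0xD; 0xB ⊕ 0xD = 0x6.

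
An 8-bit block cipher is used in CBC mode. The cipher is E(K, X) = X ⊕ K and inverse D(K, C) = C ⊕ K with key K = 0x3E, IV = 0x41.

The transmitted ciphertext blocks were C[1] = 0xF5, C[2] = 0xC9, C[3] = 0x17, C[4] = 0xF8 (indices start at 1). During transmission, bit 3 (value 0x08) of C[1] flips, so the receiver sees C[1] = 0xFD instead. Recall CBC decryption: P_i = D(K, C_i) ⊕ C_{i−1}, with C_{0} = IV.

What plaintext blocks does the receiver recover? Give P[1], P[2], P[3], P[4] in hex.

P[1] = 0x82, P[2] = 0x0A, P[3] = 0xE0, P[4] = 0xD1

Only C[1] changed, to 0xFD. In CBC, a change in C_i garbles P_i and flips the same bit in P_{i+1}. Decrypting the received ciphertext:
P[1]: D(K, 0xFD) = 0xC3; 0xC3 ⊕ 0x41 = 0x82.
P[2]: D(K, 0xC9) = 0xF7; 0xF7 ⊕ 0xFD = 0x0A.
P[3]: D(K, 0x17) = 0x29; 0x29 ⊕ 0xC9 = 0xE0.
P[4]: D(K, 0xF8) = 0xC6; 0xC6 ⊕ 0x17 = 0xD1.
Blocks that differ from the original plaintext: P[1], P[2].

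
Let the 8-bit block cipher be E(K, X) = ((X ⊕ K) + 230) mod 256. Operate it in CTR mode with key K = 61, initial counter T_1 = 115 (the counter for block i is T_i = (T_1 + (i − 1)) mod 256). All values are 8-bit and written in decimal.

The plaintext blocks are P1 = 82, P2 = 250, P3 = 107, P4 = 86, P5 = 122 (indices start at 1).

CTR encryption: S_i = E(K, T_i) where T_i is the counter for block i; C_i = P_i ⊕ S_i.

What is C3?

C3 = 69

C1: T = 115, S = E(K, T) = 52; 82 ⊕ 52 = 102.
C2: T = 116, S = E(K, T) = 47; 250 ⊕ 47 = 213.
C3: T = 117, S = E(K, T) = 46; 107 ⊕ 46 = 69.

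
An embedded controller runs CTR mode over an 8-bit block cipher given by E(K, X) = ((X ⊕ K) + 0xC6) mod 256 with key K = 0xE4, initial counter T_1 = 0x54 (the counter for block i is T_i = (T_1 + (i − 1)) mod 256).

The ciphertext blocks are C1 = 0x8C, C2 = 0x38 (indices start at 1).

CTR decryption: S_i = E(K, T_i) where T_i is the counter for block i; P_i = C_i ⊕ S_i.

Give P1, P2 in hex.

P1 = 0xFA, P2 = 0x4F

P1: T = 0x54, S = E(K, T) = 0x76; 0x8C ⊕ 0x76 = 0xFA.
P2: T = 0x55, S = E(K, T) = 0x77; 0x38 ⊕ 0x77 = 0x4F.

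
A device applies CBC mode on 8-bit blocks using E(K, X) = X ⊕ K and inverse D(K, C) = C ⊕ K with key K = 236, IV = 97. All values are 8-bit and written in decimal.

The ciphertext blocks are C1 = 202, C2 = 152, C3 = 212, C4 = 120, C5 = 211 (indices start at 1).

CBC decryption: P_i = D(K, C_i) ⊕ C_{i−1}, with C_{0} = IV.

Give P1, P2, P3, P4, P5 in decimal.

P1 = 71, P2 = 190, P3 = 160, P4 = 64, P5 = 71

P1: D(K, 202) = 38; 38 ⊕ 97 = 71.
P2: D(K, 152) = 116; 116 ⊕ 202 = 190.
P3: D(K, 212) = 56; 56 ⊕ 152 = 160.
P4: D(K, 120) = 148; 148 ⊕ 212 = 64.
P5: D(K, 211) = 63; 63 ⊕ 120 = 71.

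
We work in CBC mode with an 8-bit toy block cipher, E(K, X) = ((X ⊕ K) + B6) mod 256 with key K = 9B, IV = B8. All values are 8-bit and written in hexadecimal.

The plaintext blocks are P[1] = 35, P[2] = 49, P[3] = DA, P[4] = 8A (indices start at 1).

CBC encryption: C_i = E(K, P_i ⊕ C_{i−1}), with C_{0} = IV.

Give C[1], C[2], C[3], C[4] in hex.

C[1]: P[1] ⊕ B8 = 8D; E(K, 8D) = CC.
C[2]: P[2] ⊕ CC = 85; E(K, 85) = D4.
C[3]: P[3] ⊕ D4 = 0E; E(K, 0E) = 4B.
C[4]: P[4] ⊕ 4B = C1; E(K, C1) = 10.

C[1] = CC, C[2] = D4, C[3] = 4B, C[4] = 10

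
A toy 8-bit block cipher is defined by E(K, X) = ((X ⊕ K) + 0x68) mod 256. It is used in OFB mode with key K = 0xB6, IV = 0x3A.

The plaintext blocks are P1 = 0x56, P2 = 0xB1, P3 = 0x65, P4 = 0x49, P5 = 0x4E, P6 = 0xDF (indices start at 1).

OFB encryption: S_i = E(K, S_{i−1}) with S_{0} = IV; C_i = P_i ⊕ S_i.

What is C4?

C1: S = E(K, 0x3A) = 0xF4; 0x56 ⊕ 0xF4 = 0xA2.
C2: S = E(K, 0xF4) = 0xAA; 0xB1 ⊕ 0xAA = 0x1B.
C3: S = E(K, 0xAA) = 0x84; 0x65 ⊕ 0x84 = 0xE1.
C4: S = E(K, 0x84) = 0x9A; 0x49 ⊕ 0x9A = 0xD3.

C4 = 0xD3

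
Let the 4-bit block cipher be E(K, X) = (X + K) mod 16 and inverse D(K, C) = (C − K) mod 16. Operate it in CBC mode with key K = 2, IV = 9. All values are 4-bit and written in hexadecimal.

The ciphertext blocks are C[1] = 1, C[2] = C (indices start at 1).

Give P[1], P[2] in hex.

P[1] = 6, P[2] = B

CBC decryption: P_i = D(K, C_i) ⊕ C_{i−1}, with C_{0} = IV.
P[1]: D(K, 1) = F; F ⊕ 9 = 6.
P[2]: D(K, C) = A; A ⊕ 1 = B.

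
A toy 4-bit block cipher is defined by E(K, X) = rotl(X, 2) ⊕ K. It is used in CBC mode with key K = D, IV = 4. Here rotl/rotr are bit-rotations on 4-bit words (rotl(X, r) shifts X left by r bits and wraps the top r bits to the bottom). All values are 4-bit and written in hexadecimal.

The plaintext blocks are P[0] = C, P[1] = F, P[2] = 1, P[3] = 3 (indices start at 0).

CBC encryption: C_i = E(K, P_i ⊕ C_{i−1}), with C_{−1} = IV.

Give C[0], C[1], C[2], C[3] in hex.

C[0] = F, C[1] = D, C[2] = E, C[3] = A

C[0]: P[0] ⊕ 4 = 8; E(K, 8) = F.
C[1]: P[1] ⊕ F = 0; E(K, 0) = D.
C[2]: P[2] ⊕ D = C; E(K, C) = E.
C[3]: P[3] ⊕ E = D; E(K, D) = A.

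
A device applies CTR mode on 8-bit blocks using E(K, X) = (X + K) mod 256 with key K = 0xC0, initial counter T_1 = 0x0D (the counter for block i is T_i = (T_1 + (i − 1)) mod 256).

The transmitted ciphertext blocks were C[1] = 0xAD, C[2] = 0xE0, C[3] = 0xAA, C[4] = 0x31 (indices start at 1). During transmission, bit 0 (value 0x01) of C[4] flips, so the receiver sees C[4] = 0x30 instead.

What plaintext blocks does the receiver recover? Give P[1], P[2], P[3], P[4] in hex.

P[1] = 0x60, P[2] = 0x2E, P[3] = 0x65, P[4] = 0xE0

CTR decryption: S_i = E(K, T_i) where T_i is the counter for block i; P_i = C_i ⊕ S_i.
Only C[4] changed, to 0x30. In CTR, a change in C_i flips the same bit in P_i only; the keystream is unaffected. Decrypting the received ciphertext:
P[1]: T = 0x0D, S = E(K, T) = 0xCD; 0xAD ⊕ 0xCD = 0x60.
P[2]: T = 0x0E, S = E(K, T) = 0xCE; 0xE0 ⊕ 0xCE = 0x2E.
P[3]: T = 0x0F, S = E(K, T) = 0xCF; 0xAA ⊕ 0xCF = 0x65.
P[4]: T = 0x10, S = E(K, T) = 0xD0; 0x30 ⊕ 0xD0 = 0xE0.
Blocks that differ from the original plaintext: P[4].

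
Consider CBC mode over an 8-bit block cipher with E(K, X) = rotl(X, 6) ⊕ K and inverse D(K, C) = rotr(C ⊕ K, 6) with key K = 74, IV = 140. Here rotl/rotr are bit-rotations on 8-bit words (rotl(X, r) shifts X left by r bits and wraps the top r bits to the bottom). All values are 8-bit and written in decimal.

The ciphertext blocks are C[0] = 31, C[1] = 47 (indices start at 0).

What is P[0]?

P[0] = 217

CBC decryption: P_i = D(K, C_i) ⊕ C_{i−1}, with C_{−1} = IV.
P[0]: D(K, 31) = 85; 85 ⊕ 140 = 217.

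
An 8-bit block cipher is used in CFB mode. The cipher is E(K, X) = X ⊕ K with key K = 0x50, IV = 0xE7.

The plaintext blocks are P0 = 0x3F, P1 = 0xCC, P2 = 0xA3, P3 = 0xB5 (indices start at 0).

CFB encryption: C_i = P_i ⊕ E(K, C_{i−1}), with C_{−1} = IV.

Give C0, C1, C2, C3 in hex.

C0: E(K, 0xE7) = 0xB7; 0x3F ⊕ 0xB7 = 0x88.
C1: E(K, 0x88) = 0xD8; 0xCC ⊕ 0xD8 = 0x14.
C2: E(K, 0x14) = 0x44; 0xA3 ⊕ 0x44 = 0xE7.
C3: E(K, 0xE7) = 0xB7; 0xB5 ⊕ 0xB7 = 0x02.

C0 = 0x88, C1 = 0x14, C2 = 0xE7, C3 = 0x02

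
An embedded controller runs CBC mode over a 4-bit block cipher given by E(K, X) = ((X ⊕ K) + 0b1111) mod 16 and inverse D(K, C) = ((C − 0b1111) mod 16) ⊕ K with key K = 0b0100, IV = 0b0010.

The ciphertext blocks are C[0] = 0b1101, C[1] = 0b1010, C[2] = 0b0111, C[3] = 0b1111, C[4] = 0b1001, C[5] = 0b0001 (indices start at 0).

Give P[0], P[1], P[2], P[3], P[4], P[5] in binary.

CBC decryption: P_i = D(K, C_i) ⊕ C_{i−1}, with C_{−1} = IV.
P[0]: D(K, 0b1101) = 0b1010; 0b1010 ⊕ 0b0010 = 0b1000.
P[1]: D(K, 0b1010) = 0b1111; 0b1111 ⊕ 0b1101 = 0b0010.
P[2]: D(K, 0b0111) = 0b1100; 0b1100 ⊕ 0b1010 = 0b0110.
P[3]: D(K, 0b1111) = 0b0100; 0b0100 ⊕ 0b0111 = 0b0011.
P[4]: D(K, 0b1001) = 0b1110; 0b1110 ⊕ 0b1111 = 0b0001.
P[5]: D(K, 0b0001) = 0b0110; 0b0110 ⊕ 0b1001 = 0b1111.

P[0] = 0b1000, P[1] = 0b0010, P[2] = 0b0110, P[3] = 0b0011, P[4] = 0b0001, P[5] = 0b1111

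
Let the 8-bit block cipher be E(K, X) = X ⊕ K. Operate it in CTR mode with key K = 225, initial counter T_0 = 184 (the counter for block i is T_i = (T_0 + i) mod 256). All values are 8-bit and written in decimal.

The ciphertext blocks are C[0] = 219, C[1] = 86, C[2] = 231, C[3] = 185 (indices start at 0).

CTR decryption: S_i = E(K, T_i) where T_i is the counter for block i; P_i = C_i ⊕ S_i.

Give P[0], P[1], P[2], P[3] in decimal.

P[0]: T = 184, S = E(K, T) = 89; 219 ⊕ 89 = 130.
P[1]: T = 185, S = E(K, T) = 88; 86 ⊕ 88 = 14.
P[2]: T = 186, S = E(K, T) = 91; 231 ⊕ 91 = 188.
P[3]: T = 187, S = E(K, T) = 90; 185 ⊕ 90 = 227.

P[0] = 130, P[1] = 14, P[2] = 188, P[3] = 227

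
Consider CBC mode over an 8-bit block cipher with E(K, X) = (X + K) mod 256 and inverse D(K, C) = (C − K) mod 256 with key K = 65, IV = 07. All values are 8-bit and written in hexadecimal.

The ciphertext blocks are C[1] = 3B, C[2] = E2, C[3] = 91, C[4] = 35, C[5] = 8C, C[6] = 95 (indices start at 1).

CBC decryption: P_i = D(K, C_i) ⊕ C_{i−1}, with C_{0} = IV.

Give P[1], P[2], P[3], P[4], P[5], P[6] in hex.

P[1]: D(K, 3B) = D6; D6 ⊕ 07 = D1.
P[2]: D(K, E2) = 7D; 7D ⊕ 3B = 46.
P[3]: D(K, 91) = 2C; 2C ⊕ E2 = CE.
P[4]: D(K, 35) = D0; D0 ⊕ 91 = 41.
P[5]: D(K, 8C) = 27; 27 ⊕ 35 = 12.
P[6]: D(K, 95) = 30; 30 ⊕ 8C = BC.

P[1] = D1, P[2] = 46, P[3] = CE, P[4] = 41, P[5] = 12, P[6] = BC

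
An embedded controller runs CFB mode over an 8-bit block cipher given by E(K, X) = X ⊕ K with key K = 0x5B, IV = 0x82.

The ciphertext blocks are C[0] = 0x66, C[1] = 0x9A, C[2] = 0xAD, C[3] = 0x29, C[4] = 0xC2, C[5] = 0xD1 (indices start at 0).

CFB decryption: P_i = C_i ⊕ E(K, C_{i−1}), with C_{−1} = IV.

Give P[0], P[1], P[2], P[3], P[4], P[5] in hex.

P[0]: E(K, 0x82) = 0xD9; 0x66 ⊕ 0xD9 = 0xBF.
P[1]: E(K, 0x66) = 0x3D; 0x9A ⊕ 0x3D = 0xA7.
P[2]: E(K, 0x9A) = 0xC1; 0xAD ⊕ 0xC1 = 0x6C.
P[3]: E(K, 0xAD) = 0xF6; 0x29 ⊕ 0xF6 = 0xDF.
P[4]: E(K, 0x29) = 0x72; 0xC2 ⊕ 0x72 = 0xB0.
P[5]: E(K, 0xC2) = 0x99; 0xD1 ⊕ 0x99 = 0x48.

P[0] = 0xBF, P[1] = 0xA7, P[2] = 0x6C, P[3] = 0xDF, P[4] = 0xB0, P[5] = 0x48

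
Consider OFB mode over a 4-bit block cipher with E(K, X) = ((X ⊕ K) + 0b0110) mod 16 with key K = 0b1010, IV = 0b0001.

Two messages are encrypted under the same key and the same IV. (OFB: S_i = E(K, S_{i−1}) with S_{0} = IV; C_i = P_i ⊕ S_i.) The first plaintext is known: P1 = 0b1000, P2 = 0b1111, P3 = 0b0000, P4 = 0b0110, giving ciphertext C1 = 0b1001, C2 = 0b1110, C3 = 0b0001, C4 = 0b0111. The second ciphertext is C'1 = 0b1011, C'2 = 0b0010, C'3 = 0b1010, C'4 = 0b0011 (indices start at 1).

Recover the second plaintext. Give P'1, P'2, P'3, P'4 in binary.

In OFB with a reused IV, both messages share the same keystream S_i, so C_i ⊕ C'_i = P_i ⊕ P'_i and thus P'_i = P_i ⊕ C_i ⊕ C'_i.
P'1: 0b1000 ⊕ 0b1001 ⊕ 0b1011 = 0b1010.
P'2: 0b1111 ⊕ 0b1110 ⊕ 0b0010 = 0b0011.
P'3: 0b0000 ⊕ 0b0001 ⊕ 0b1010 = 0b1011.
P'4: 0b0110 ⊕ 0b0111 ⊕ 0b0011 = 0b0010.

P'1 = 0b1010, P'2 = 0b0011, P'3 = 0b1011, P'4 = 0b0010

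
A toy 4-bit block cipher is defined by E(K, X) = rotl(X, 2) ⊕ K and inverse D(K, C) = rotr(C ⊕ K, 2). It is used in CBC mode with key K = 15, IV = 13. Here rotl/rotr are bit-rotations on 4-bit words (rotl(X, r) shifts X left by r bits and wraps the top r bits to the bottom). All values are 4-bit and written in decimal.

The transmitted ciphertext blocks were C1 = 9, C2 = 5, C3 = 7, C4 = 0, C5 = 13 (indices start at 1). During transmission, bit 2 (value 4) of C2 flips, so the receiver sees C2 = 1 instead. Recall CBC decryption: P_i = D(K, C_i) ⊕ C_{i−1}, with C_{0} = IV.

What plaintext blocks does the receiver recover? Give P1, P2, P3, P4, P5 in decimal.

P1 = 4, P2 = 2, P3 = 3, P4 = 8, P5 = 8

Only C2 changed, to 1. In CBC, a change in C_i garbles P_i and flips the same bit in P_{i+1}. Decrypting the received ciphertext:
P1: D(K, 9) = 9; 9 ⊕ 13 = 4.
P2: D(K, 1) = 11; 11 ⊕ 9 = 2.
P3: D(K, 7) = 2; 2 ⊕ 1 = 3.
P4: D(K, 0) = 15; 15 ⊕ 7 = 8.
P5: D(K, 13) = 8; 8 ⊕ 0 = 8.
Blocks that differ from the original plaintext: P2, P3.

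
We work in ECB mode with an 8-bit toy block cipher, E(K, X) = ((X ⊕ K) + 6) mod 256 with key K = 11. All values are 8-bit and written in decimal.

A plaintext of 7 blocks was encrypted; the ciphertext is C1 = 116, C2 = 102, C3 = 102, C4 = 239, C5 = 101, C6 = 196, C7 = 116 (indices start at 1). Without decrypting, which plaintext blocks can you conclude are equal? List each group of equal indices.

ECB encrypts each block independently with the same key, so equal ciphertext blocks imply equal plaintext blocks.
C1 = C7 = 116, so P1 = P7.
C2 = C3 = 102, so P2 = P3.

P1 = P7; P2 = P3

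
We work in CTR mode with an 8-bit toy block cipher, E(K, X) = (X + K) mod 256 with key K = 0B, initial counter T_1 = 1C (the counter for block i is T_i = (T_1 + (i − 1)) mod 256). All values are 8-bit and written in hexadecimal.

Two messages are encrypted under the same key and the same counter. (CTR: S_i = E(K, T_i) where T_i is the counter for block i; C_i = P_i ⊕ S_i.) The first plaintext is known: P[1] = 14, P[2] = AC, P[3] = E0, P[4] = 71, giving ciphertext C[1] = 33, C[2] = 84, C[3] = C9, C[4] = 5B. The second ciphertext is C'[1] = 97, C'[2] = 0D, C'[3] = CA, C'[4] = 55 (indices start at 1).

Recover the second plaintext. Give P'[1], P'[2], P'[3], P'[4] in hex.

In CTR with a reused counter, both messages share the same keystream S_i, so C_i ⊕ C'_i = P_i ⊕ P'_i and thus P'_i = P_i ⊕ C_i ⊕ C'_i.
P'[1]: 14 ⊕ 33 ⊕ 97 = B0.
P'[2]: AC ⊕ 84 ⊕ 0D = 25.
P'[3]: E0 ⊕ C9 ⊕ CA = E3.
P'[4]: 71 ⊕ 5B ⊕ 55 = 7F.

P'[1] = B0, P'[2] = 25, P'[3] = E3, P'[4] = 7F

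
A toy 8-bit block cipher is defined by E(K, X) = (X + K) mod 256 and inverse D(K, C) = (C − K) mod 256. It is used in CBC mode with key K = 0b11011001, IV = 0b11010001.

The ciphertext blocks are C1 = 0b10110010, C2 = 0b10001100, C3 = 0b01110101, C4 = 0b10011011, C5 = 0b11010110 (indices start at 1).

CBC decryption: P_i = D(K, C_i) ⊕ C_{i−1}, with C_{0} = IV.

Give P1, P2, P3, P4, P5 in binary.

P1: D(K, 0b10110010) = 0b11011001; 0b11011001 ⊕ 0b11010001 = 0b00001000.
P2: D(K, 0b10001100) = 0b10110011; 0b10110011 ⊕ 0b10110010 = 0b00000001.
P3: D(K, 0b01110101) = 0b10011100; 0b10011100 ⊕ 0b10001100 = 0b00010000.
P4: D(K, 0b10011011) = 0b11000010; 0b11000010 ⊕ 0b01110101 = 0b10110111.
P5: D(K, 0b11010110) = 0b11111101; 0b11111101 ⊕ 0b10011011 = 0b01100110.

P1 = 0b00001000, P2 = 0b00000001, P3 = 0b00010000, P4 = 0b10110111, P5 = 0b01100110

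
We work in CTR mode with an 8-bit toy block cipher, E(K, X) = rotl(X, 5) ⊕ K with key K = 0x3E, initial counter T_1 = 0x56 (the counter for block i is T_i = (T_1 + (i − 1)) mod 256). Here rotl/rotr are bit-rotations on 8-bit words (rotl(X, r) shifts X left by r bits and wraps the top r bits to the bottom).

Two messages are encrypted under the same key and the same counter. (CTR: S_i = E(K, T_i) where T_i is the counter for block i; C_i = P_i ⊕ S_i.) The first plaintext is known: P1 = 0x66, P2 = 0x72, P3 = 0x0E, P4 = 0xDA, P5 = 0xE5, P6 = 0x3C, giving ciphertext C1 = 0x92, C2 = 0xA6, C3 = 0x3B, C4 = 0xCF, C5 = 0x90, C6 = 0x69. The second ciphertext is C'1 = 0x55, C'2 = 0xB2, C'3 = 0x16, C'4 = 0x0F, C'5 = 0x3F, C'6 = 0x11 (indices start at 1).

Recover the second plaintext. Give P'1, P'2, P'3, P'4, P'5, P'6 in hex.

P'1 = 0xA1, P'2 = 0x66, P'3 = 0x23, P'4 = 0x1A, P'5 = 0x4A, P'6 = 0x44

In CTR with a reused counter, both messages share the same keystream S_i, so C_i ⊕ C'_i = P_i ⊕ P'_i and thus P'_i = P_i ⊕ C_i ⊕ C'_i.
P'1: 0x66 ⊕ 0x92 ⊕ 0x55 = 0xA1.
P'2: 0x72 ⊕ 0xA6 ⊕ 0xB2 = 0x66.
P'3: 0x0E ⊕ 0x3B ⊕ 0x16 = 0x23.
P'4: 0xDA ⊕ 0xCF ⊕ 0x0F = 0x1A.
P'5: 0xE5 ⊕ 0x90 ⊕ 0x3F = 0x4A.
P'6: 0x3C ⊕ 0x69 ⊕ 0x11 = 0x44.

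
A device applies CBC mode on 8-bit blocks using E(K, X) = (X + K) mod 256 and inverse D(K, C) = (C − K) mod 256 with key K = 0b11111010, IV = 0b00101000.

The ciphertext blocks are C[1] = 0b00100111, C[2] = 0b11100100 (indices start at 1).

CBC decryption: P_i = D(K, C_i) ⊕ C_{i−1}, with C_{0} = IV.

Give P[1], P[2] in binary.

P[1] = 0b00000101, P[2] = 0b11001101

P[1]: D(K, 0b00100111) = 0b00101101; 0b00101101 ⊕ 0b00101000 = 0b00000101.
P[2]: D(K, 0b11100100) = 0b11101010; 0b11101010 ⊕ 0b00100111 = 0b11001101.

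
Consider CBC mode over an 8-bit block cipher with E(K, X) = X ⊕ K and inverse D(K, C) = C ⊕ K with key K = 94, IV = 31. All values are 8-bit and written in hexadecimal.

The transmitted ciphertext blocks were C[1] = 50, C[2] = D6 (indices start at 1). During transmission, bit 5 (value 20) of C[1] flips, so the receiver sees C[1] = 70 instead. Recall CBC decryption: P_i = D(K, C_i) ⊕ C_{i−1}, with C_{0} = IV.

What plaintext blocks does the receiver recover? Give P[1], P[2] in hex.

Only C[1] changed, to 70. In CBC, a change in C_i garbles P_i and flips the same bit in P_{i+1}. Decrypting the received ciphertext:
P[1]: D(K, 70) = E4; E4 ⊕ 31 = D5.
P[2]: D(K, D6) = 42; 42 ⊕ 70 = 32.
Blocks that differ from the original plaintext: P[1], P[2].

P[1] = D5, P[2] = 32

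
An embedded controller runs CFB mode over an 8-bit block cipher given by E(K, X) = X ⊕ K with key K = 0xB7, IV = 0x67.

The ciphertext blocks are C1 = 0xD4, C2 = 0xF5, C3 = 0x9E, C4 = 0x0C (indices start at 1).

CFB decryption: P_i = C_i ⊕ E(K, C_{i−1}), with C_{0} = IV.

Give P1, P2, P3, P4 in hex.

P1 = 0x04, P2 = 0x96, P3 = 0xDC, P4 = 0x25

P1: E(K, 0x67) = 0xD0; 0xD4 ⊕ 0xD0 = 0x04.
P2: E(K, 0xD4) = 0x63; 0xF5 ⊕ 0x63 = 0x96.
P3: E(K, 0xF5) = 0x42; 0x9E ⊕ 0x42 = 0xDC.
P4: E(K, 0x9E) = 0x29; 0x0C ⊕ 0x29 = 0x25.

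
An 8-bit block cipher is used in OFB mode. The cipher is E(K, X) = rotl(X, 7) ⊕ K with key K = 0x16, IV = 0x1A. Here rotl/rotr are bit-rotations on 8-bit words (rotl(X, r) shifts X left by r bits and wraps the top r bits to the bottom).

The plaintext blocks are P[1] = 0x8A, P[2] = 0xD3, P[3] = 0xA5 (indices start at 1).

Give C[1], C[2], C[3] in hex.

OFB encryption: S_i = E(K, S_{i−1}) with S_{0} = IV; C_i = P_i ⊕ S_i.
C[1]: S = E(K, 0x1A) = 0x1B; 0x8A ⊕ 0x1B = 0x91.
C[2]: S = E(K, 0x1B) = 0x9B; 0xD3 ⊕ 0x9B = 0x48.
C[3]: S = E(K, 0x9B) = 0xDB; 0xA5 ⊕ 0xDB = 0x7E.

C[1] = 0x91, C[2] = 0x48, C[3] = 0x7E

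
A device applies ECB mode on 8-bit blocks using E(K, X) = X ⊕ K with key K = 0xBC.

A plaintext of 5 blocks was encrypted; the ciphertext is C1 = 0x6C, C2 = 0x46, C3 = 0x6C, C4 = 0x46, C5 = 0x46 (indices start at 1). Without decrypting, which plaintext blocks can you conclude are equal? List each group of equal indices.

P1 = P3; P2 = P4 = P5

ECB encrypts each block independently with the same key, so equal ciphertext blocks imply equal plaintext blocks.
C1 = C3 = 0x6C, so P1 = P3.
C2 = C4 = C5 = 0x46, so P2 = P4 = P5.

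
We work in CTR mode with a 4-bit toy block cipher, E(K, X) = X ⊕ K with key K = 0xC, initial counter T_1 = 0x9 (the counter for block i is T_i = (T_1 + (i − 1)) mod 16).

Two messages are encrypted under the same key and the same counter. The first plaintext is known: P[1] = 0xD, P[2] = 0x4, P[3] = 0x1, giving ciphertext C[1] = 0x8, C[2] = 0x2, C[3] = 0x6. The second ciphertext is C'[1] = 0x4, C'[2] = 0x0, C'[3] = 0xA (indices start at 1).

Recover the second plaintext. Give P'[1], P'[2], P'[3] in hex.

In CTR with a reused counter, both messages share the same keystream S_i, so C_i ⊕ C'_i = P_i ⊕ P'_i and thus P'_i = P_i ⊕ C_i ⊕ C'_i.
P'[1]: 0xD ⊕ 0x8 ⊕ 0x4 = 0x1.
P'[2]: 0x4 ⊕ 0x2 ⊕ 0x0 = 0x6.
P'[3]: 0x1 ⊕ 0x6 ⊕ 0xA = 0xD.

P'[1] = 0x1, P'[2] = 0x6, P'[3] = 0xD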